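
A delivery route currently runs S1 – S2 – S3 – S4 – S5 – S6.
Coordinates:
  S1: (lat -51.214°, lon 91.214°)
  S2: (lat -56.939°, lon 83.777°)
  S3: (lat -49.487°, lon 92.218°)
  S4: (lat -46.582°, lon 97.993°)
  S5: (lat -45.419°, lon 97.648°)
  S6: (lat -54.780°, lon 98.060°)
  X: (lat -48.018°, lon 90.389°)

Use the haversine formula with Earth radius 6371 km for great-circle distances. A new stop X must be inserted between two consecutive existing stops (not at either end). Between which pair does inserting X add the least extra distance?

between S3 and S4

Added distance for inserting X between each consecutive pair:
S1–S2: 648.0 km
S2–S3: 298.8 km
S3–S4: 269.2 km
S4–S5: 1086.8 km
S5–S6: 502.6 km
Smallest added distance is 269.2 km, inserting between S3 and S4.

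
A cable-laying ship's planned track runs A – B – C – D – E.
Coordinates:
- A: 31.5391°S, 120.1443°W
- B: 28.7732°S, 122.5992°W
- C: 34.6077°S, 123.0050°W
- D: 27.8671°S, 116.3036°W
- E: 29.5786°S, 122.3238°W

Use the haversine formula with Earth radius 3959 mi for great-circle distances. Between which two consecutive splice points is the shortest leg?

Leg distances:
A→B: 240.9 mi
B→C: 403.9 mi
C→D: 610.9 mi
D→E: 383.4 mi
The shortest leg is A–B at 240.9 mi.

A–B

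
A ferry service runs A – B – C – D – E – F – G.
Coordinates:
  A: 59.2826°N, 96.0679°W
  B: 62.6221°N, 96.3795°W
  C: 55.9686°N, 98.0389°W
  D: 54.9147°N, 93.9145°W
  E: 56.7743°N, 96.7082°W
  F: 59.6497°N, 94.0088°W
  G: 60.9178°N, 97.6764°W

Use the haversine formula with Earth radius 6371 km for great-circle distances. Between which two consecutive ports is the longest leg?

B–C

Leg distances:
A→B: 371.7 km
B→C: 745.7 km
C→D: 285.3 km
D→E: 270.5 km
E→F: 356.6 km
F→G: 246.4 km
The longest leg is B–C at 745.7 km.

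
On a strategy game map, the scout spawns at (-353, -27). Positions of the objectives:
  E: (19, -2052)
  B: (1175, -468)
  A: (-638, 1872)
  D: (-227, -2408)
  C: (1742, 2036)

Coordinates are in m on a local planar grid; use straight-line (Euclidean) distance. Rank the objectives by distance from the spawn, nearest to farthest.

Distance from the spawn at (-353, -27) to each:
B (1175, -468): 1590.4 m
A (-638, 1872): 1920.3 m
E (19, -2052): 2058.9 m
D (-227, -2408): 2384.3 m
C (1742, 2036): 2940.2 m

B, A, E, D, C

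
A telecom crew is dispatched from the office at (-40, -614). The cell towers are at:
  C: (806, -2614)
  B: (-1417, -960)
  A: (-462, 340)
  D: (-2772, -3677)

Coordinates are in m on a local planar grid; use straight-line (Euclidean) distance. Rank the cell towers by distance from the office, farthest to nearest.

Computing each straight-line distance from (-40, -614):
D (-2772, -3677): 4104.4 m
C (806, -2614): 2171.6 m
B (-1417, -960): 1419.8 m
A (-462, 340): 1043.2 m

D, C, B, A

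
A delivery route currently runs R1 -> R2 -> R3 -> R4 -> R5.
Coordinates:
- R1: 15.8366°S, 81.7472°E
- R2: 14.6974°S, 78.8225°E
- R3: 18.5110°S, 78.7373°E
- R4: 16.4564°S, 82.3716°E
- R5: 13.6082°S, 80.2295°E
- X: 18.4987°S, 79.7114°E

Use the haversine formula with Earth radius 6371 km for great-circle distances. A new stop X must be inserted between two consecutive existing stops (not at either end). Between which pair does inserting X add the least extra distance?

Added distance for inserting X between each consecutive pair:
R1–R2: 461.4 km
R2–R3: 111.7 km
R3–R4: 16.9 km
R4–R5: 517.4 km
Smallest added distance is 16.9 km, inserting between R3 and R4.

between R3 and R4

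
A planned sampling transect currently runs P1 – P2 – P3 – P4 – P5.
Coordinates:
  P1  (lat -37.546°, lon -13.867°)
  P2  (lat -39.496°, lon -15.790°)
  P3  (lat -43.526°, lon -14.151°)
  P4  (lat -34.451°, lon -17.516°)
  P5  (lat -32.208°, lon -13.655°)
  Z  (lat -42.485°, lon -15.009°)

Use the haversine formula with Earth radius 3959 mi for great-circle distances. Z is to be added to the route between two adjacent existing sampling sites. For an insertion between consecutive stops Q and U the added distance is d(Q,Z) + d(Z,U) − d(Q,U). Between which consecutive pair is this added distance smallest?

between P3 and P4

Added distance for inserting Z between each consecutive pair:
P1–P2: 386.9 mi
P2–P3: 3.4 mi
P3–P4: 2.9 mi
P4–P5: 1013.9 mi
Smallest added distance is 2.9 mi, inserting between P3 and P4.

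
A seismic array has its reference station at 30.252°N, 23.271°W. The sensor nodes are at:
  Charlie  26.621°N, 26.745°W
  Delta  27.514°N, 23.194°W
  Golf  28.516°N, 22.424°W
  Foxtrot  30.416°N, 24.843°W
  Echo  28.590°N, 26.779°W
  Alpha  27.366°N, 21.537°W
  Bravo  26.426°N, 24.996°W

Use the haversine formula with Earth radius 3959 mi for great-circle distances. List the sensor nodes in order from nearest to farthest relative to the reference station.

Foxtrot, Golf, Delta, Alpha, Echo, Bravo, Charlie

Computing each great-circle distance from 30.252°N, 23.271°W:
Foxtrot 30.416°N, 24.843°W: 94.4 mi
Golf 28.516°N, 22.424°W: 130.3 mi
Delta 27.514°N, 23.194°W: 189.2 mi
Alpha 27.366°N, 21.537°W: 225.4 mi
Echo 28.590°N, 26.779°W: 240.3 mi
Bravo 26.426°N, 24.996°W: 284.4 mi
Charlie 26.621°N, 26.745°W: 327.8 mi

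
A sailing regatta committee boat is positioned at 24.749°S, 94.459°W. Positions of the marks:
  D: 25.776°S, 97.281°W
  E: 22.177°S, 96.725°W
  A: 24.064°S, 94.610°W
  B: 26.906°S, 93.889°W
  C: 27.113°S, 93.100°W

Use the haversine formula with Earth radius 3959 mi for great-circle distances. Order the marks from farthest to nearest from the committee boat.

E, D, C, B, A

Computing each great-circle distance from 24.749°S, 94.459°W:
E 22.177°S, 96.725°W: 228.5 mi
D 25.776°S, 97.281°W: 190.1 mi
C 27.113°S, 93.100°W: 183.9 mi
B 26.906°S, 93.889°W: 153.2 mi
A 24.064°S, 94.610°W: 48.3 mi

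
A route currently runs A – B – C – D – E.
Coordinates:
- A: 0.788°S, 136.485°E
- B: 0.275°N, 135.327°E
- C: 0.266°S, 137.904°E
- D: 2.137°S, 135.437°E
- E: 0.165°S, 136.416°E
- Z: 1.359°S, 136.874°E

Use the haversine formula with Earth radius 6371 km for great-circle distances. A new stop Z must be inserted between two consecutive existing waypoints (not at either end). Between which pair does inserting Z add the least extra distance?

between C and D

Added distance for inserting Z between each consecutive pair:
A–B: 152.2 km
B–C: 124.4 km
C–D: 4.4 km
D–E: 79.0 km
Smallest added distance is 4.4 km, inserting between C and D.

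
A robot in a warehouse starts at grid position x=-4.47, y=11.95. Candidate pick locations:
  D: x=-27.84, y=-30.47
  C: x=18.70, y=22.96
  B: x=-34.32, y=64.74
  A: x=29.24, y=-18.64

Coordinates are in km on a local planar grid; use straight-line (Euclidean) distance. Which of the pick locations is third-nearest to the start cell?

D

Distances from the start cell (x=-4.47, y=11.95):
C: 25.7 km
A: 45.5 km
D: 48.4 km
B: 60.6 km
The third-nearest is D at 48.4 km.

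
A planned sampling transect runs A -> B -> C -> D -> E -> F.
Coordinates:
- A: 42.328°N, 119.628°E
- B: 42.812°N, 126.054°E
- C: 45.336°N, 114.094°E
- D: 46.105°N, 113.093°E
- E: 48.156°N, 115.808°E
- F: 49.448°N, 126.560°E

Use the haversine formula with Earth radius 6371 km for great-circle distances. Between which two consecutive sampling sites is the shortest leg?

Leg distances:
A→B: 528.8 km
B→C: 994.7 km
C→D: 115.5 km
D→E: 306.9 km
E→F: 799.7 km
The shortest leg is C–D at 115.5 km.

C–D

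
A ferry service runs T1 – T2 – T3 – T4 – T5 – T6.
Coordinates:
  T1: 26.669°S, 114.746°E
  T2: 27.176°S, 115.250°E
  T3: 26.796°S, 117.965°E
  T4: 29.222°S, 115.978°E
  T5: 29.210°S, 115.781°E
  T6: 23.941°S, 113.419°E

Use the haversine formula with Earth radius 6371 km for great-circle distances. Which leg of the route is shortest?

T4–T5

Leg distances:
T1→T2: 75.3 km
T2→T3: 272.3 km
T3→T4: 332.9 km
T4→T5: 19.2 km
T5→T6: 631.2 km
The shortest leg is T4–T5 at 19.2 km.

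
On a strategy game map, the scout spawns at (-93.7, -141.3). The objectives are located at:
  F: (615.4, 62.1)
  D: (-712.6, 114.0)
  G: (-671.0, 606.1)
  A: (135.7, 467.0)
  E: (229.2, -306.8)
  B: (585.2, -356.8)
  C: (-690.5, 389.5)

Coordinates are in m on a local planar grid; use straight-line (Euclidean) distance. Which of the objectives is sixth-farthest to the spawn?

A

Distances from the spawn ((-93.7, -141.3)):
G: 944.4 m
C: 798.7 m
F: 737.7 m
B: 712.3 m
D: 669.5 m
A: 650.1 m
E: 362.8 m
The sixth-farthest is A at 650.1 m.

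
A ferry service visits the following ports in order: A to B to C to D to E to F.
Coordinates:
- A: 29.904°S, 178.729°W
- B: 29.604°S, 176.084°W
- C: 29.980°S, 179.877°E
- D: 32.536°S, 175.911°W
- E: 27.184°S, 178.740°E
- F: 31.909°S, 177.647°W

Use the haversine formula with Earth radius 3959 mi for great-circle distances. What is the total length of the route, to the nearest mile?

Leg distances:
A→B: 160.0 mi  (cumulative 160.0 mi)
B→C: 243.6 mi  (cumulative 403.6 mi)
C→D: 305.1 mi  (cumulative 708.6 mi)
D→E: 489.2 mi  (cumulative 1197.9 mi)
E→F: 392.1 mi  (cumulative 1589.9 mi)
Total route length ≈ 1590 mi.

1590 mi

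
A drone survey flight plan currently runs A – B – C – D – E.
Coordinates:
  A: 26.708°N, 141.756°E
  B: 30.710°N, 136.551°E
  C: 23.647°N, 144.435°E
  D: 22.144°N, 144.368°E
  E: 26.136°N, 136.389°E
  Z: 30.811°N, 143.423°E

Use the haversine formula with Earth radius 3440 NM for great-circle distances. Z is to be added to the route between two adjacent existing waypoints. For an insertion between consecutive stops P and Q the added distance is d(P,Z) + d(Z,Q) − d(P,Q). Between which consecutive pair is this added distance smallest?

between B and C

Added distance for inserting Z between each consecutive pair:
A–B: 251.6 NM
B–C: 190.8 NM
C–D: 866.0 NM
D–E: 489.7 NM
Smallest added distance is 190.8 NM, inserting between B and C.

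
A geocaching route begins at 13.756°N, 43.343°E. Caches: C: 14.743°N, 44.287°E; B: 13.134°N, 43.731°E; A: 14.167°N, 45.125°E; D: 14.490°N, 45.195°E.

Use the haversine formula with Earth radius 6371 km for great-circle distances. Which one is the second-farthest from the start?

Distance to each, sorted:
D: 215.7 km
A: 197.7 km
C: 149.7 km
B: 80.9 km
The second-farthest is A at 197.7 km.

A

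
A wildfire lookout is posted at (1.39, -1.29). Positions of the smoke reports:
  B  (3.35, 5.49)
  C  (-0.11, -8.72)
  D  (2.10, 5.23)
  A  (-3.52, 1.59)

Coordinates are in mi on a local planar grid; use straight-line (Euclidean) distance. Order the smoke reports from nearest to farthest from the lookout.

A, D, B, C

Distances from the lookout:
A (-3.52, 1.59): 5.7 mi
D (2.10, 5.23): 6.6 mi
B (3.35, 5.49): 7.1 mi
C (-0.11, -8.72): 7.6 mi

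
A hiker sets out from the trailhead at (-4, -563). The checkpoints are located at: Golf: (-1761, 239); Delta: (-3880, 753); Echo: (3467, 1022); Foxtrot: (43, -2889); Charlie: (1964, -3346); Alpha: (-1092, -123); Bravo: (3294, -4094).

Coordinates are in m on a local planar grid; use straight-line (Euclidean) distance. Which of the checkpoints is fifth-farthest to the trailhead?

Foxtrot

Distances from the trailhead ((-4, -563)):
Bravo: 4831.6 m
Delta: 4093.3 m
Echo: 3815.8 m
Charlie: 3408.5 m
Foxtrot: 2326.5 m
Golf: 1931.4 m
Alpha: 1173.6 m
The fifth-farthest is Foxtrot at 2326.5 m.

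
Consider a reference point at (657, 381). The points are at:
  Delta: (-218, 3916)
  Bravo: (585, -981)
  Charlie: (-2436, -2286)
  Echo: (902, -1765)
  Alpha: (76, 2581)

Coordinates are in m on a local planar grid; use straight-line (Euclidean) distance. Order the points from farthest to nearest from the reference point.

Computing each straight-line distance from (657, 381):
Charlie (-2436, -2286): 4084.1 m
Delta (-218, 3916): 3641.7 m
Alpha (76, 2581): 2275.4 m
Echo (902, -1765): 2159.9 m
Bravo (585, -981): 1363.9 m

Charlie, Delta, Alpha, Echo, Bravo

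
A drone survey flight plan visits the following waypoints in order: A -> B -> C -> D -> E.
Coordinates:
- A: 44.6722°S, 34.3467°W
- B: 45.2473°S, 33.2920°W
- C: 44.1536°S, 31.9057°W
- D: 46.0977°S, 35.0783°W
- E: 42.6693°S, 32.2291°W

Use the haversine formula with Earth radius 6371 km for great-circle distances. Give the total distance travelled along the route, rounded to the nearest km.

1041 km

Leg distances:
A→B: 104.8 km  (cumulative 104.8 km)
B→C: 163.7 km  (cumulative 268.5 km)
C→D: 329.6 km  (cumulative 598.1 km)
D→E: 443.3 km  (cumulative 1041.4 km)
Total route length ≈ 1041 km.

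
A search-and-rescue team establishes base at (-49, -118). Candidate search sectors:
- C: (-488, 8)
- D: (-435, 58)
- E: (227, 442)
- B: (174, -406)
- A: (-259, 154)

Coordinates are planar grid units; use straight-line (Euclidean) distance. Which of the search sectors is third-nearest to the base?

D

Distance to each, sorted:
A: 343.6
B: 364.2
D: 424.2
C: 456.7
E: 624.3
The third-nearest is D at 424.2.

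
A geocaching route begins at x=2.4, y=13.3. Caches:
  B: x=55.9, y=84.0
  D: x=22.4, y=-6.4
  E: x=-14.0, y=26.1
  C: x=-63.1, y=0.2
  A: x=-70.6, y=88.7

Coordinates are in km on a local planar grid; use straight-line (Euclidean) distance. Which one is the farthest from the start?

Distance to each, sorted:
A: 104.9 km
B: 88.7 km
C: 66.8 km
D: 28.1 km
E: 20.8 km
The farthest is A at 104.9 km.

A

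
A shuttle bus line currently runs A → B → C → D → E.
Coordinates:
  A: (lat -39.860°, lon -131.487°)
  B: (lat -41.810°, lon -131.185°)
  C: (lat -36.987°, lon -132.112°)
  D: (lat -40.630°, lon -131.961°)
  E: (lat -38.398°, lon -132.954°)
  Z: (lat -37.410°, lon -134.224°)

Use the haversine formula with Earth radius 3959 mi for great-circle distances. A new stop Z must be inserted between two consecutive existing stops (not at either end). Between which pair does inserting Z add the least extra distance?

Added distance for inserting Z between each consecutive pair:
A–B: 433.3 mi
B–C: 127.3 mi
C–D: 121.5 mi
D–E: 187.7 mi
Smallest added distance is 121.5 mi, inserting between C and D.

between C and D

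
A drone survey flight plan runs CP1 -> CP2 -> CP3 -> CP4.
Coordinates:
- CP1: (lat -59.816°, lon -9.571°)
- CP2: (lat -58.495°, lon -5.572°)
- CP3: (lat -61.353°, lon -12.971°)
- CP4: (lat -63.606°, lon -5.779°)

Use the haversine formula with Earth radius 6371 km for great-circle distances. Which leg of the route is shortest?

CP1–CP2

Leg distances:
CP1→CP2: 271.1 km
CP2→CP3: 520.1 km
CP3→CP4: 446.0 km
The shortest leg is CP1–CP2 at 271.1 km.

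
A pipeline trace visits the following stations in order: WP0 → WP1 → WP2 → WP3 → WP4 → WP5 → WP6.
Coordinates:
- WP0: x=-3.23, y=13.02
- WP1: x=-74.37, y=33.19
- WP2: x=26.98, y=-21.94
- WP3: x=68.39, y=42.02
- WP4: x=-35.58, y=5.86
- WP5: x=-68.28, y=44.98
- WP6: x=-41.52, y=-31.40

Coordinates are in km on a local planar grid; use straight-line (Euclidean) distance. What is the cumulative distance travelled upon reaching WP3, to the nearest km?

Leg distances:
WP0→WP1: 73.9 km  (cumulative 73.9 km)
WP1→WP2: 115.4 km  (cumulative 189.3 km)
WP2→WP3: 76.2 km  (cumulative 265.5 km)
Cumulative distance at WP3 ≈ 266 km.

266 km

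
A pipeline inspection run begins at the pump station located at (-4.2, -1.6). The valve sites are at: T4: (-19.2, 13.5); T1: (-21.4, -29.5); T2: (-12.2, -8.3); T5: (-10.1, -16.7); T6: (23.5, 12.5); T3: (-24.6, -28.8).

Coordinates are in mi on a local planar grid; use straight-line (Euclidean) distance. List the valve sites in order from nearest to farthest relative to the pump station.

T2, T5, T4, T6, T1, T3

Computing each straight-line distance from (-4.2, -1.6):
T2 (-12.2, -8.3): 10.4 mi
T5 (-10.1, -16.7): 16.2 mi
T4 (-19.2, 13.5): 21.3 mi
T6 (23.5, 12.5): 31.1 mi
T1 (-21.4, -29.5): 32.8 mi
T3 (-24.6, -28.8): 34.0 mi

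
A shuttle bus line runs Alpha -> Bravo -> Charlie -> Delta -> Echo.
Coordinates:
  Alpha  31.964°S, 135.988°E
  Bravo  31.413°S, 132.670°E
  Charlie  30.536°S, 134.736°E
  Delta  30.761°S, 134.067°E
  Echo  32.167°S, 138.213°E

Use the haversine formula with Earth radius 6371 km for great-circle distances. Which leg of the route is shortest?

Leg distances:
Alpha→Bravo: 319.8 km
Bravo→Charlie: 219.8 km
Charlie→Delta: 68.7 km
Delta→Echo: 423.1 km
The shortest leg is Charlie–Delta at 68.7 km.

Charlie–Delta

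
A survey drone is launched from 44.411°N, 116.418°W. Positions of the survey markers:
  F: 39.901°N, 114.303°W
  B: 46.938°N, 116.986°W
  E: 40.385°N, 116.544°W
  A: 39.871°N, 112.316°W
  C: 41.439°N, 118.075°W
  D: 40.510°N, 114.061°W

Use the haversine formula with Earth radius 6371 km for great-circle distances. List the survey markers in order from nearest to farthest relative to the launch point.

Distance from the launch point at 44.411°N, 116.418°W to each:
B 46.938°N, 116.986°W: 284.4 km
C 41.439°N, 118.075°W: 356.9 km
E 40.385°N, 116.544°W: 447.8 km
D 40.510°N, 114.061°W: 474.9 km
F 39.901°N, 114.303°W: 530.9 km
A 39.871°N, 112.316°W: 607.5 km

B, C, E, D, F, A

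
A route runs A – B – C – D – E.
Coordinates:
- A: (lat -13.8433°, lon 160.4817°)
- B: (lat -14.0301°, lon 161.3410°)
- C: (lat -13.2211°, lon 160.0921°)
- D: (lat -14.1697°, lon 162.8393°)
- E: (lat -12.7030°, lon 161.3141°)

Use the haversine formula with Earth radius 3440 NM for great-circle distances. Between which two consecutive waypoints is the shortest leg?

A–B

Leg distances:
A→B: 51.3 NM
B→C: 87.6 NM
C→D: 170.1 NM
D→E: 125.2 NM
The shortest leg is A–B at 51.3 NM.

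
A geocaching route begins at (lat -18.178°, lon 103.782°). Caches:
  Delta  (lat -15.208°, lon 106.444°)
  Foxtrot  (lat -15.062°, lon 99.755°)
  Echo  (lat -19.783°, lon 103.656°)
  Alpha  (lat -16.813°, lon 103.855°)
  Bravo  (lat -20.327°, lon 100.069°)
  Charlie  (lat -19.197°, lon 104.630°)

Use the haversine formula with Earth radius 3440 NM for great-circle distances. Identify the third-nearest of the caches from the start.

Echo

Distance to each, sorted:
Charlie: 77.9 NM
Alpha: 82.1 NM
Echo: 96.6 NM
Delta: 235.0 NM
Bravo: 246.8 NM
Foxtrot: 297.8 NM
The third-nearest is Echo at 96.6 NM.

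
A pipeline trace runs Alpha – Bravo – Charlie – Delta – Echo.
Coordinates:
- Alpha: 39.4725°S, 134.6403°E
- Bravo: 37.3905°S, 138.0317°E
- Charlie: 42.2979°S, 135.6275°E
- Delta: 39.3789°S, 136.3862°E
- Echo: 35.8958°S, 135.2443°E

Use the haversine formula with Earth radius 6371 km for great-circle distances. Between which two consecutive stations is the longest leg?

Leg distances:
Alpha→Bravo: 375.3 km
Bravo→Charlie: 582.9 km
Charlie→Delta: 330.8 km
Delta→Echo: 400.1 km
The longest leg is Bravo–Charlie at 582.9 km.

Bravo–Charlie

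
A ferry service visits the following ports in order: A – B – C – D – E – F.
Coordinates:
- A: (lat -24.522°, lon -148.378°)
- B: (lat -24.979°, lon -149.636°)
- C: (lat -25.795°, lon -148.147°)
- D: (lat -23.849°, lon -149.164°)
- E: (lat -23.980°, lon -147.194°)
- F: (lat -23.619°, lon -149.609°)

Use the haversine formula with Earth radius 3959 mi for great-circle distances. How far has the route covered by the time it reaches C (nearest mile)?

Leg distances:
A→B: 85.0 mi  (cumulative 85.0 mi)
B→C: 108.7 mi  (cumulative 193.7 mi)
Cumulative distance at C ≈ 194 mi.

194 mi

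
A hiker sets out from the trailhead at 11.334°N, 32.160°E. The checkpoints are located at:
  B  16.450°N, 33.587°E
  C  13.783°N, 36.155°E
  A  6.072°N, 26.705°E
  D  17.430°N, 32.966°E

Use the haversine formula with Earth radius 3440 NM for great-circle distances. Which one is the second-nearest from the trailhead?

Distance to each, sorted:
C: 276.4 NM
B: 318.2 NM
D: 369.0 NM
A: 452.3 NM
The second-nearest is B at 318.2 NM.

B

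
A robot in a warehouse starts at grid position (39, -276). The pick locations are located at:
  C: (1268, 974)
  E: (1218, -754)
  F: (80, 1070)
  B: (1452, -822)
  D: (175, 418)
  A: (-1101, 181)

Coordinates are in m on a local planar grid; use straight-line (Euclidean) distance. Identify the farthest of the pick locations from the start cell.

C

Distance to each, sorted:
C: 1753.0 m
B: 1514.8 m
F: 1346.6 m
E: 1272.2 m
A: 1228.2 m
D: 707.2 m
The farthest is C at 1753.0 m.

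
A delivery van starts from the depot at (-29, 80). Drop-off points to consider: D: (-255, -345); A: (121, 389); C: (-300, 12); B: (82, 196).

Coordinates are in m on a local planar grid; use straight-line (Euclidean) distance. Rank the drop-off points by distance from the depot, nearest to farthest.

B, C, A, D

Distance from the depot at (-29, 80) to each:
B (82, 196): 160.6 m
C (-300, 12): 279.4 m
A (121, 389): 343.5 m
D (-255, -345): 481.4 m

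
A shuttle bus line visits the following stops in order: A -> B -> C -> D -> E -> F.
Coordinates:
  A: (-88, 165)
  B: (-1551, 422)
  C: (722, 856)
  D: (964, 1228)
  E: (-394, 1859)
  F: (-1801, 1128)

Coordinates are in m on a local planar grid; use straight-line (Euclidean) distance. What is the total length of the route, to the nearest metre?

7326 m

Leg distances:
A→B: 1485.4 m  (cumulative 1485.4 m)
B→C: 2314.1 m  (cumulative 3799.5 m)
C→D: 443.8 m  (cumulative 4243.3 m)
D→E: 1497.4 m  (cumulative 5740.7 m)
E→F: 1585.6 m  (cumulative 7326.3 m)
Total route length ≈ 7326 m.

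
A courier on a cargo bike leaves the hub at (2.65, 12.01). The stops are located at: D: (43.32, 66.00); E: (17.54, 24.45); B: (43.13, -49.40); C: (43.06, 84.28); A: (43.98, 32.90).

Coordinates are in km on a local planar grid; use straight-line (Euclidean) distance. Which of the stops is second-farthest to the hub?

B

Distances from the hub ((2.65, 12.01)):
C: 82.8 km
B: 73.6 km
D: 67.6 km
A: 46.3 km
E: 19.4 km
The second-farthest is B at 73.6 km.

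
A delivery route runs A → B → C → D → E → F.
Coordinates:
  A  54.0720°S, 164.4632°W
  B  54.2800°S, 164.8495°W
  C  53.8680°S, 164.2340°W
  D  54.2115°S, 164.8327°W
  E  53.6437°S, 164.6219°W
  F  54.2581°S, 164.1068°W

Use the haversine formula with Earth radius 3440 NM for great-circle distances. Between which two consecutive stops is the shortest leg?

A–B

Leg distances:
A→B: 18.4 NM
B→C: 32.9 NM
C→D: 29.5 NM
D→E: 34.9 NM
E→F: 41.1 NM
The shortest leg is A–B at 18.4 NM.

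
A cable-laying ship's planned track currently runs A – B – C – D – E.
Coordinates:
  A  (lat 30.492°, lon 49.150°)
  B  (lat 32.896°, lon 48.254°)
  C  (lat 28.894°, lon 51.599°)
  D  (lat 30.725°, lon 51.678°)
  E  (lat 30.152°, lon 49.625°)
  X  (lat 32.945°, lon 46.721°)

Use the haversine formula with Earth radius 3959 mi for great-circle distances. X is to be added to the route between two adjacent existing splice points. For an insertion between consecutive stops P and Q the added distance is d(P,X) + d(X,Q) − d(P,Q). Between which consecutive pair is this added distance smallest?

between A and B

Added distance for inserting X between each consecutive pair:
A–B: 136.3 mi
B–C: 151.1 mi
C–D: 604.6 mi
D–E: 458.2 mi
Smallest added distance is 136.3 mi, inserting between A and B.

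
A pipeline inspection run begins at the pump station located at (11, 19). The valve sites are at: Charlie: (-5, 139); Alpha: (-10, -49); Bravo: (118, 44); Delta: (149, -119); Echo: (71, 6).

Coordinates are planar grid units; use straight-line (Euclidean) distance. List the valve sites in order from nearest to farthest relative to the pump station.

Echo, Alpha, Bravo, Charlie, Delta

Distances from the pump station:
Echo (71, 6): 61.4
Alpha (-10, -49): 71.2
Bravo (118, 44): 109.9
Charlie (-5, 139): 121.1
Delta (149, -119): 195.2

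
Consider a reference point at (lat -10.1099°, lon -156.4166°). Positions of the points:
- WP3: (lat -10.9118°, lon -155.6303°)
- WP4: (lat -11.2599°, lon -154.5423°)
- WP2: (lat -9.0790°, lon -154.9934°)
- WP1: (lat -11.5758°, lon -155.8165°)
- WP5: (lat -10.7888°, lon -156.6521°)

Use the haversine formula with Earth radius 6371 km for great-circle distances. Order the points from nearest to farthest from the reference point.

WP5, WP3, WP1, WP2, WP4

Distances from the reference point:
WP5 (lat -10.7888°, lon -156.6521°): 79.8 km
WP3 (lat -10.9118°, lon -155.6303°): 123.9 km
WP1 (lat -11.5758°, lon -155.8165°): 175.7 km
WP2 (lat -9.0790°, lon -154.9934°): 193.6 km
WP4 (lat -11.2599°, lon -154.5423°): 241.4 km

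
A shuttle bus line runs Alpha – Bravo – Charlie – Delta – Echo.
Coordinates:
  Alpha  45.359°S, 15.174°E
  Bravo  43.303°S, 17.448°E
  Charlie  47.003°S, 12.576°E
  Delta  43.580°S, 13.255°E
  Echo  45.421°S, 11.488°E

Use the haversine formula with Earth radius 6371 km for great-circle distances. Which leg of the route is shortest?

Delta–Echo

Leg distances:
Alpha→Bravo: 291.5 km
Bravo→Charlie: 561.2 km
Charlie→Delta: 384.3 km
Delta→Echo: 248.1 km
The shortest leg is Delta–Echo at 248.1 km.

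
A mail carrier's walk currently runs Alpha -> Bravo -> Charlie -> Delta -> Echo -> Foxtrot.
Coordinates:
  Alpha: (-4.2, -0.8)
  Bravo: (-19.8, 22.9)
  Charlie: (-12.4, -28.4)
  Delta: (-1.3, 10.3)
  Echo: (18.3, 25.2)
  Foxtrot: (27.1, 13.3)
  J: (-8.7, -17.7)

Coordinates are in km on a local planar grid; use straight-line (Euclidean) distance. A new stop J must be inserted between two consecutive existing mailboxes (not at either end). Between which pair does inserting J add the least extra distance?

Added distance for inserting J between each consecutive pair:
Alpha–Bravo: 31.2 km
Bravo–Charlie: 1.6 km
Charlie–Delta: 0.0 km
Delta–Echo: 55.0 km
Echo–Foxtrot: 83.2 km
Smallest added distance is 0.0 km, inserting between Charlie and Delta.

between Charlie and Delta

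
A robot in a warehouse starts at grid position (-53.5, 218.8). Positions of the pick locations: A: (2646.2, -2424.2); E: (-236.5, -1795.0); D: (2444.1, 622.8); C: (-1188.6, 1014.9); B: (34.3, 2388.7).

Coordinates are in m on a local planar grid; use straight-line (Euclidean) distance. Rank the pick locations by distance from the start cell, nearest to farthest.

C, E, B, D, A

Distance from the start cell at (-53.5, 218.8) to each:
C (-1188.6, 1014.9): 1386.4 m
E (-236.5, -1795.0): 2022.1 m
B (34.3, 2388.7): 2171.7 m
D (2444.1, 622.8): 2530.1 m
A (2646.2, -2424.2): 3778.1 m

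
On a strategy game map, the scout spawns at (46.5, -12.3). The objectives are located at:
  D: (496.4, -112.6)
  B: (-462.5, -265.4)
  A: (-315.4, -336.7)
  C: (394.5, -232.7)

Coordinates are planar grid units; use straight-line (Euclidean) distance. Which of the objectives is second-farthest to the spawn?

Distances from the spawn ((46.5, -12.3)):
B: 568.5
A: 486.0
D: 460.9
C: 411.9
The second-farthest is A at 486.0.

A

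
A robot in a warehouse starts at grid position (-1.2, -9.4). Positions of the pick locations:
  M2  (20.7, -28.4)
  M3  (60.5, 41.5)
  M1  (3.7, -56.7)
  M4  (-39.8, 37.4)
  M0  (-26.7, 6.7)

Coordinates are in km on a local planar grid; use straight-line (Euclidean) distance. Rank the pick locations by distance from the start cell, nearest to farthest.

Distance from the start cell at (-1.2, -9.4) to each:
M2 (20.7, -28.4): 29.0 km
M0 (-26.7, 6.7): 30.2 km
M1 (3.7, -56.7): 47.6 km
M4 (-39.8, 37.4): 60.7 km
M3 (60.5, 41.5): 80.0 km

M2, M0, M1, M4, M3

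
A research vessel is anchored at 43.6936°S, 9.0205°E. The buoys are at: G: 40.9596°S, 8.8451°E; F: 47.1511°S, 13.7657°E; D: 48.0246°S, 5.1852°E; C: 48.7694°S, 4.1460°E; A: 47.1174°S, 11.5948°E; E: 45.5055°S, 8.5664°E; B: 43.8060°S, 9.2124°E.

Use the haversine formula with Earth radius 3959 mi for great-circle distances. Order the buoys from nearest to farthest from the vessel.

B, E, G, A, F, D, C

Distances from the vessel:
B 43.8060°S, 9.2124°E: 12.3 mi
E 45.5055°S, 8.5664°E: 127.2 mi
G 40.9596°S, 8.8451°E: 189.1 mi
A 47.1174°S, 11.5948°E: 267.5 mi
F 47.1511°S, 13.7657°E: 331.6 mi
D 48.0246°S, 5.1852°E: 351.5 mi
C 48.7694°S, 4.1460°E: 420.9 mi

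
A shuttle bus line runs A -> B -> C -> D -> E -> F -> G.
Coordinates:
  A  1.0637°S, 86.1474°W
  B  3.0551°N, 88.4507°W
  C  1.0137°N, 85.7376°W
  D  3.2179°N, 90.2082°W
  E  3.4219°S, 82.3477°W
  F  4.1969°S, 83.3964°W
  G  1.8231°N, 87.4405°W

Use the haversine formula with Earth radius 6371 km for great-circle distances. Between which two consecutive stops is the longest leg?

D–E

Leg distances:
A→B: 524.7 km
B→C: 377.4 km
C→D: 553.9 km
D→E: 1143.8 km
E→F: 144.8 km
F→G: 806.2 km
The longest leg is D–E at 1143.8 km.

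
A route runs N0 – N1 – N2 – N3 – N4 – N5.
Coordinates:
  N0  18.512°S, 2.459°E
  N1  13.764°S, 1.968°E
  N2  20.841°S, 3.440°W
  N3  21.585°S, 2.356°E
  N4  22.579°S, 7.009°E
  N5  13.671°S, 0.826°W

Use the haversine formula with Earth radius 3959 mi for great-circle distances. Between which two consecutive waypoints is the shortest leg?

N3–N4

Leg distances:
N0→N1: 329.7 mi
N1→N2: 605.1 mi
N2→N3: 376.9 mi
N3→N4: 305.7 mi
N4→N5: 801.8 mi
The shortest leg is N3–N4 at 305.7 mi.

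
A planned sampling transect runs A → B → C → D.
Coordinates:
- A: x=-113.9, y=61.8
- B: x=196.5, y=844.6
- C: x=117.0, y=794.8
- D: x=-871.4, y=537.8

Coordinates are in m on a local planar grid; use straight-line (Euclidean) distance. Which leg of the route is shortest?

Leg distances:
A→B: 842.1 m
B→C: 93.8 m
C→D: 1021.3 m
The shortest leg is B–C at 93.8 m.

B–C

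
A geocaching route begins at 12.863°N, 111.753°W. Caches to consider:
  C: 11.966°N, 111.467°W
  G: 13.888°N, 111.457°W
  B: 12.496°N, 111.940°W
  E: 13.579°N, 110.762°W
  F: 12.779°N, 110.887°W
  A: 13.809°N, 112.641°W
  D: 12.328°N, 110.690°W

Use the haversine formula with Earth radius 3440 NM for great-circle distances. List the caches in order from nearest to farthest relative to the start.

Computing each great-circle distance from 12.863°N, 111.753°W:
B 12.496°N, 111.940°W: 24.6 NM
F 12.779°N, 110.887°W: 50.9 NM
C 11.966°N, 111.467°W: 56.4 NM
G 13.888°N, 111.457°W: 63.9 NM
D 12.328°N, 110.690°W: 70.1 NM
E 13.579°N, 110.762°W: 72.1 NM
A 13.809°N, 112.641°W: 76.9 NM

B, F, C, G, D, E, A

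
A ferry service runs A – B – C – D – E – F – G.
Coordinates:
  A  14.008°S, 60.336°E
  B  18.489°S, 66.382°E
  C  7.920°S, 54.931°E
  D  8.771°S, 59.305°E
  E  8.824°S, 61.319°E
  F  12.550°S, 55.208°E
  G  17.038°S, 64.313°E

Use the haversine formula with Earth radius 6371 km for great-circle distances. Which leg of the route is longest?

Leg distances:
A→B: 815.2 km
B→C: 1706.6 km
C→D: 490.4 km
D→E: 221.4 km
E→F: 785.7 km
F→G: 1098.4 km
The longest leg is B–C at 1706.6 km.

B–C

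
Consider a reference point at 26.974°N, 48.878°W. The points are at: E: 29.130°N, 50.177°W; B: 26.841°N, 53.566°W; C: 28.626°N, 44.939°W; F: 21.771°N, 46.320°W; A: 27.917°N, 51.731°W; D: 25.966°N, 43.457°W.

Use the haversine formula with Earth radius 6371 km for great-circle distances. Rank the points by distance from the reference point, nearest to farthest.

E, A, C, B, D, F

Distances from the reference point:
E 29.130°N, 50.177°W: 271.5 km
A 27.917°N, 51.731°W: 300.4 km
C 28.626°N, 44.939°W: 428.7 km
B 26.841°N, 53.566°W: 465.1 km
D 25.966°N, 43.457°W: 551.1 km
F 21.771°N, 46.320°W: 633.9 km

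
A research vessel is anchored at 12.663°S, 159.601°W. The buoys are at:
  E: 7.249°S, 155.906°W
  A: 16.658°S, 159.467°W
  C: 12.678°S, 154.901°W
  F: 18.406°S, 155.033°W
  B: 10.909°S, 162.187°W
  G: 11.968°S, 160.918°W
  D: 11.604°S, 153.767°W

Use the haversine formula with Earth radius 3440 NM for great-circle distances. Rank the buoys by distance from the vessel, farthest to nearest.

F, E, D, C, A, B, G

Distance from the vessel at 12.663°S, 159.601°W to each:
F 18.406°S, 155.033°W: 434.3 NM
E 7.249°S, 155.906°W: 391.6 NM
D 11.604°S, 153.767°W: 348.3 NM
C 12.678°S, 154.901°W: 275.3 NM
A 16.658°S, 159.467°W: 240.0 NM
B 10.909°S, 162.187°W: 184.9 NM
G 11.968°S, 160.918°W: 87.8 NM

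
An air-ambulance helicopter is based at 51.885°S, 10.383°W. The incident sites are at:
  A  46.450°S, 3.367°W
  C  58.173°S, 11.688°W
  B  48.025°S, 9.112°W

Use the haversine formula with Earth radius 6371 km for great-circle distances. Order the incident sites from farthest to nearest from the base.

Computing each great-circle distance from 51.885°S, 10.383°W:
A 46.450°S, 3.367°W: 790.1 km
C 58.173°S, 11.688°W: 704.1 km
B 48.025°S, 9.112°W: 438.7 km

A, C, B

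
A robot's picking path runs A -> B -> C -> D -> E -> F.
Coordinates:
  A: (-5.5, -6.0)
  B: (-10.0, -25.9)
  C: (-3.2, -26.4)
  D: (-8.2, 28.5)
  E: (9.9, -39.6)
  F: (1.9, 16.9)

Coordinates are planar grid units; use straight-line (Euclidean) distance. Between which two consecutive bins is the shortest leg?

Leg distances:
A→B: 20.4
B→C: 6.8
C→D: 55.1
D→E: 70.5
E→F: 57.1
The shortest leg is B–C at 6.8.

B–C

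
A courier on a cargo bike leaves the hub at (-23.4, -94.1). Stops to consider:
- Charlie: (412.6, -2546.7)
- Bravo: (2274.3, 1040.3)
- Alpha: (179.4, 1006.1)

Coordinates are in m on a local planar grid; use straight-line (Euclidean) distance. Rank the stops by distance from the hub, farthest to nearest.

Bravo, Charlie, Alpha

Distances from the hub:
Bravo (2274.3, 1040.3): 2562.5 m
Charlie (412.6, -2546.7): 2491.1 m
Alpha (179.4, 1006.1): 1118.7 m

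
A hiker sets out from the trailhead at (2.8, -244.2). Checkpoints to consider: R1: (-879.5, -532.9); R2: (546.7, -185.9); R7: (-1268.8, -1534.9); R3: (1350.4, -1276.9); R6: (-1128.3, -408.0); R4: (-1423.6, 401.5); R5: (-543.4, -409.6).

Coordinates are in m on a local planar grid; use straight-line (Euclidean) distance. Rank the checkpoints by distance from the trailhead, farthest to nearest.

Computing each straight-line distance from (2.8, -244.2):
R7 (-1268.8, -1534.9): 1811.9 m
R3 (1350.4, -1276.9): 1697.8 m
R4 (-1423.6, 401.5): 1565.7 m
R6 (-1128.3, -408.0): 1142.9 m
R1 (-879.5, -532.9): 928.3 m
R5 (-543.4, -409.6): 570.7 m
R2 (546.7, -185.9): 547.0 m

R7, R3, R4, R6, R1, R5, R2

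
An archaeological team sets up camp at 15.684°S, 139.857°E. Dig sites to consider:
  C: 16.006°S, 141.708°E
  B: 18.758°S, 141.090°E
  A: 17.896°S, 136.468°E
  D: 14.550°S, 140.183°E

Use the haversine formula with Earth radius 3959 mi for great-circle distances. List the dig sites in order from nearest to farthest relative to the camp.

Distance from the camp at 15.684°S, 139.857°E to each:
D 14.550°S, 140.183°E: 81.3 mi
C 16.006°S, 141.708°E: 125.0 mi
B 18.758°S, 141.090°E: 227.5 mi
A 17.896°S, 136.468°E: 271.3 mi

D, C, B, A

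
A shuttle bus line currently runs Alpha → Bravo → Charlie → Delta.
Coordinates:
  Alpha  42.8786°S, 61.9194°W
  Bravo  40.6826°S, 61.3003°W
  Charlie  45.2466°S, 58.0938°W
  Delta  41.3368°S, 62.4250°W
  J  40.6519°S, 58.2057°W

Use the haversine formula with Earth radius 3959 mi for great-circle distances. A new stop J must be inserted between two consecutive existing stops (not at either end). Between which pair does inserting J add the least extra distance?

Added distance for inserting J between each consecutive pair:
Alpha–Bravo: 252.7 mi
Bravo–Charlie: 125.2 mi
Charlie–Delta: 195.7 mi
Smallest added distance is 125.2 mi, inserting between Bravo and Charlie.

between Bravo and Charlie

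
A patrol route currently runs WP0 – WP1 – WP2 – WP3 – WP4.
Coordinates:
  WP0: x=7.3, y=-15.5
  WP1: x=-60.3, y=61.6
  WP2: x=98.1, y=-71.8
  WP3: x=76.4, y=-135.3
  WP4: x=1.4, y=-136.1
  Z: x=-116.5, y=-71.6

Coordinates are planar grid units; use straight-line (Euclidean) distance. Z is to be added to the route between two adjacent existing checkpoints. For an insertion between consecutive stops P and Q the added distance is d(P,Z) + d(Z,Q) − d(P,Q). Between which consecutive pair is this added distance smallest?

between WP1 and WP2

Added distance for inserting Z between each consecutive pair:
WP0–WP1: 177.9
WP1–WP2: 152.1
WP2–WP3: 350.6
WP3–WP4: 262.5
Smallest added distance is 152.1, inserting between WP1 and WP2.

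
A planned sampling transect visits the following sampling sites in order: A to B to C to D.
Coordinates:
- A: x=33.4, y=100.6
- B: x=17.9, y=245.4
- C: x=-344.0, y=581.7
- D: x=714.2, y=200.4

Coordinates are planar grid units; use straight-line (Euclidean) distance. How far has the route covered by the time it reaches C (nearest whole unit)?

640

Leg distances:
A→B: 145.6  (cumulative 145.6)
B→C: 494.0  (cumulative 639.7)
Cumulative distance at C ≈ 640.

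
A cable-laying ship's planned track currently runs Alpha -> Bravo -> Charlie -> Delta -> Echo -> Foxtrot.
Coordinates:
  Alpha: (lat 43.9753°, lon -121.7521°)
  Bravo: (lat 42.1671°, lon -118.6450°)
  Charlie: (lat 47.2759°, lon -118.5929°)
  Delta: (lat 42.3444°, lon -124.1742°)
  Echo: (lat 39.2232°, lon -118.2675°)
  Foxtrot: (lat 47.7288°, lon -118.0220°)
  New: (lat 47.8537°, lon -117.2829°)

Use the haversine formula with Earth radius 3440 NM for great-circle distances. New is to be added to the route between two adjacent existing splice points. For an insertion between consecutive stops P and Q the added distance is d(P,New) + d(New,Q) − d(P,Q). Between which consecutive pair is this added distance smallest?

Added distance for inserting New between each consecutive pair:
Alpha–Bravo: 470.4 NM
Bravo–Charlie: 102.9 NM
Charlie–Delta: 124.8 NM
Delta–Echo: 633.5 NM
Echo–Foxtrot: 39.9 NM
Smallest added distance is 39.9 NM, inserting between Echo and Foxtrot.

between Echo and Foxtrot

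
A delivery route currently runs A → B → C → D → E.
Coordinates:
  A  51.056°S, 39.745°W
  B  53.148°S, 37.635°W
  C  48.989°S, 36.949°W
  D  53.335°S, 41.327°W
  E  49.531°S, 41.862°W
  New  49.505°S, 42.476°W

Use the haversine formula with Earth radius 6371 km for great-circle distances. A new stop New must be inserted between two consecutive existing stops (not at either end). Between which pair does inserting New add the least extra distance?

Added distance for inserting New between each consecutive pair:
A–B: 512.3 km
B–C: 466.5 km
C–D: 267.1 km
D–E: 53.1 km
Smallest added distance is 53.1 km, inserting between D and E.

between D and E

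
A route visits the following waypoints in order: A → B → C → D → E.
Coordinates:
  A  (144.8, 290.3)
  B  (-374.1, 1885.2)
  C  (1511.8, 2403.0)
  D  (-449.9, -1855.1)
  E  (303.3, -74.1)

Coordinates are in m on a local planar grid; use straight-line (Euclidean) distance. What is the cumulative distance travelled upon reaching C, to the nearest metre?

Leg distances:
A→B: 1677.2 m  (cumulative 1677.2 m)
B→C: 1955.7 m  (cumulative 3632.9 m)
Cumulative distance at C ≈ 3633 m.

3633 m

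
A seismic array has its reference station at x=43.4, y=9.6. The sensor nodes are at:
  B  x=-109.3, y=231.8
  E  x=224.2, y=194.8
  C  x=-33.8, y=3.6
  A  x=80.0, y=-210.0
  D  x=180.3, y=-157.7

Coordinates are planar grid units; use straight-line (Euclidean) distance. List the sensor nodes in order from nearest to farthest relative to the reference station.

Computing each straight-line distance from x=43.4, y=9.6:
C x=-33.8, y=3.6: 77.4
D x=180.3, y=-157.7: 216.2
A x=80.0, y=-210.0: 222.6
E x=224.2, y=194.8: 258.8
B x=-109.3, y=231.8: 269.6

C, D, A, E, B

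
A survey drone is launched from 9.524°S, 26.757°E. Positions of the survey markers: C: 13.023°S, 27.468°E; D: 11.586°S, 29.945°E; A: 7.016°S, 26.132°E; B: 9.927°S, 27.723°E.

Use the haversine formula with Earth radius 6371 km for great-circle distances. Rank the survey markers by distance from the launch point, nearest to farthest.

B, A, C, D

Computing each great-circle distance from 9.524°S, 26.757°E:
B 9.927°S, 27.723°E: 115.0 km
A 7.016°S, 26.132°E: 287.2 km
C 13.023°S, 27.468°E: 396.7 km
D 11.586°S, 29.945°E: 417.1 km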